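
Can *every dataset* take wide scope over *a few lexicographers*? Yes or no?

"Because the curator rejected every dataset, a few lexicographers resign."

No

The target quantifier *every dataset* is part of the adjunct clause *because the curator rejected every dataset*.
Adjuncts are opaque for quantifier raising; a quantifier in an adjunct stays inside it.
The ordering *every dataset* > *a few lexicographers* is therefore underivable.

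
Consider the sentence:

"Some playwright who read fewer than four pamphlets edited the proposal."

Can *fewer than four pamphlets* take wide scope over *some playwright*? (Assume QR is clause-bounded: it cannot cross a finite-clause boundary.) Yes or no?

No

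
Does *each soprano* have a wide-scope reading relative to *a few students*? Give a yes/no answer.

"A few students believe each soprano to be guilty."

*each soprano* is the subject of an ECM infinitive — the infinitival complement of an ECM verb is not a scope island, so *each soprano* can raise into the matrix clause.
Clause-internal QR can adjoin the lower DP above the subject, yielding the inverse reading.
The sentence is scopally ambiguous between *a few students* > *each soprano* and *each soprano* > *a few students*.

Yes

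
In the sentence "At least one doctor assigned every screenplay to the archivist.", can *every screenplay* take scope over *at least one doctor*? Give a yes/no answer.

Both DPs are arguments of the same predicate; there is no clause or island boundary between them.
QR within a single clause is free, so the lower quantifier may take scope over the higher one.

Yes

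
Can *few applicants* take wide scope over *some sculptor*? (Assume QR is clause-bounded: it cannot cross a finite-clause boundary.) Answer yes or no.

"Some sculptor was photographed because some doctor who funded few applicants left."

No

The target quantifier *few applicants* is part of the relative clause *who funded few applicants*, which is itself inside the adjunct *because some doctor who funded few applicants left*.
Both the relative clause and the enclosing adjunct are scope islands; QR cannot cross either.
There is no licit LF on which *few applicants* c-commands *some sculptor*.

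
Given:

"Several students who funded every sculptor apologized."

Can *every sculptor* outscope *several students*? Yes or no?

*every sculptor* sits inside the relative clause *who funded every sculptor*.
Relative clauses are scope islands: a quantifier cannot QR out of a relative clause to take scope in the matrix clause.
The inverse ordering *every sculptor* > *several students* is therefore underivable.

No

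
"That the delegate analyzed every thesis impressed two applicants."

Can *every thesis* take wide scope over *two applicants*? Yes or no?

*every thesis* occurs within the sentential subject *that the delegate analyzed every thesis*.
The Sentential Subject Constraint rules out raising the quantifier out of the that-clause subject.
There is no licit LF on which *every thesis* c-commands *two applicants*.

No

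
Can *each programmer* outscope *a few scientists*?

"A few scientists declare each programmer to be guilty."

Yes

ECM infinitives lack a CP barrier, so *each programmer* can QR over the matrix subject *a few scientists*.
QR within a single clause is free, so the lower quantifier may take scope over the higher one.
The sentence is scopally ambiguous between *a few scientists* > *each programmer* and *each programmer* > *a few scientists*.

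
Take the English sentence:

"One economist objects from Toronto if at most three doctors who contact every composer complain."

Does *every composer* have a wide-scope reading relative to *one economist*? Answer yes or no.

No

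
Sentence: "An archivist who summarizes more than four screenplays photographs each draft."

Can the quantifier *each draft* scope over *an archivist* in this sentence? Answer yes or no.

Yes

Although the sentence contains a relative clause (*who summarizes more than four screenplays*), *each draft* is outside it, in the matrix VP.
Since no island is crossed, the inverse ordering is licensed alongside surface scope.
Both orderings are possible: *an archivist* > *each draft* and *each draft* > *an archivist*.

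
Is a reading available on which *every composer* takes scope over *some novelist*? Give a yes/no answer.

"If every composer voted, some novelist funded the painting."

*every composer* sits inside the adjunct clause *if every composer voted*.
Adjuncts are opaque for quantifier raising; a quantifier in an adjunct stays inside it.
*every composer* > *some novelist* would require crossing that boundary, which is illicit.

No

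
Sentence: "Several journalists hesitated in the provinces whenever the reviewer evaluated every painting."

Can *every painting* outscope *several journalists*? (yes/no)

No

The DP *every painting* is contained in the adjunct clause *whenever the reviewer evaluated every painting*.
Adjuncts are opaque for quantifier raising; a quantifier in an adjunct stays inside it.
The inverse ordering *every painting* > *several journalists* is therefore underivable.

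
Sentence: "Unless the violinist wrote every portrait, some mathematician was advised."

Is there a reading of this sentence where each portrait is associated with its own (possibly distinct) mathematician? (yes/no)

This is the *every portrait* > *some mathematician* reading.
The target quantifier *every portrait* is part of the adjunct clause *unless the violinist wrote every portrait*.
The adjunct-island constraint bars QR out of an adverbial clause.
The ordering *every portrait* > *some mathematician* is therefore underivable.

No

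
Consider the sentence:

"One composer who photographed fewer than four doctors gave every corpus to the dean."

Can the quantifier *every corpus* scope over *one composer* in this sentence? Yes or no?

Yes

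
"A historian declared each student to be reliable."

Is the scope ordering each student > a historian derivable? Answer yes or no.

Yes

ECM infinitives lack a CP barrier, so *each student* can QR over the matrix subject *a historian*.
Ordinary QR to a clause-peripheral position gives the wide-scope LF for the lower DP.
Both orderings are possible: *a historian* > *each student* and *each student* > *a historian*.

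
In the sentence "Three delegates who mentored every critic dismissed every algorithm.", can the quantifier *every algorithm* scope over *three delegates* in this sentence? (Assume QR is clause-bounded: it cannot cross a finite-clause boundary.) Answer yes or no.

Yes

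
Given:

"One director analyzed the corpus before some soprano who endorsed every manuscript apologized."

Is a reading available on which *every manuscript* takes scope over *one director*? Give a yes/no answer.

Structurally, *every manuscript* is inside the relative clause *who endorsed every manuscript*, which is itself inside the adjunct *before some soprano who endorsed every manuscript apologized*.
Even if one barrier were somehow void, the other would still block QR.
*every manuscript* is confined to the island and cannot take scope over *one director*.
(Only the surface reading survives: one fixed director with respect to all the relevant manuscripts.)

No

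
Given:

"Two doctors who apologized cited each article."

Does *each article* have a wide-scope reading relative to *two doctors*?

Yes

The RC *who apologized* is an island, but *each article* is not inside it — it is the matrix object, a clausemate of *two doctors*.
Nothing blocks QR of the lower DP to a position above the higher one, so inverse scope is available.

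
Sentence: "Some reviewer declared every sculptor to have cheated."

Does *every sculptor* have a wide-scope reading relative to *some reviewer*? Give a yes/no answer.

Yes

This is an ECM construction: *every sculptor* is the infinitival subject, Case-marked by the matrix verb, and the infinitive is transparent for QR.
Clause-internal QR can adjoin the lower DP above the subject, yielding the inverse reading.
The sentence is scopally ambiguous between *some reviewer* > *every sculptor* and *every sculptor* > *some reviewer*.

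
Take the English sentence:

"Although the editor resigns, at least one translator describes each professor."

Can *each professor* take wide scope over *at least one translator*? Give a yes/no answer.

Although there is an adjunct clause, *each professor* is in the main clause, not inside the adjunct.
Since no island is crossed, the inverse ordering is licensed alongside surface scope.

Yes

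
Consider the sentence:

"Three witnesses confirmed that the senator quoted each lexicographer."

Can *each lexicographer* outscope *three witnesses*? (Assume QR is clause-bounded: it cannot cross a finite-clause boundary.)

The target quantifier *each lexicographer* is part of the finite complement clause *that the senator quoted each lexicographer*.
Under clause-bounded QR, a quantifier in an embedded finite clause cannot raise into the matrix clause.
*each lexicographer* > *three witnesses* would require crossing that boundary, which is illicit.

No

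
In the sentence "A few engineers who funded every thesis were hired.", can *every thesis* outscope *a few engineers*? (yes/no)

Structurally, *every thesis* is inside the relative clause *who funded every thesis*.
The relative clause forms an island for QR, so the quantifier is confined to the head noun's restrictor.
Hence only narrow scope for *every thesis* (under *a few engineers*) survives.

No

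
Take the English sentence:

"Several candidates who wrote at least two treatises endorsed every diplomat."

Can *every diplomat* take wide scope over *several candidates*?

*every diplomat* sits in the matrix clause, not in the relative clause on *several candidates*.
No island intervenes, so both surface and inverse scope are derivable.

Yes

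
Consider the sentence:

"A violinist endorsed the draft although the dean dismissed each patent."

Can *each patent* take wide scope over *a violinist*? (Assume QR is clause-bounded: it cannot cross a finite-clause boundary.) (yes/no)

The target quantifier *each patent* is part of the adjunct clause *although the dean dismissed each patent*.
Adjunct clauses are scope islands: a quantifier inside an adjunct cannot raise into the matrix clause.
So *each patent* cannot raise to a position above *a violinist*.
(Only the surface reading survives: one fixed violinist with respect to all the relevant patents.)

No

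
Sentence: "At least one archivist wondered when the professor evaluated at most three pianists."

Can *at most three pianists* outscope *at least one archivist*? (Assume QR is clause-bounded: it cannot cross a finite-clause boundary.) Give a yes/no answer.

Structurally, *at most three pianists* is inside the embedded question *when the professor evaluated at most three pianists*.
Embedded questions are wh-islands: a quantifier inside an indirect question cannot QR into the matrix clause.
So *at most three pianists* cannot raise high enough to outscope *at least one archivist*; only the surface ordering *at least one archivist* > *at most three pianists* is available.

No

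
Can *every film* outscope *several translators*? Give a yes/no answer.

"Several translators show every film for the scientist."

Yes

Both DPs are arguments of the same predicate; there is no clause or island boundary between them.
Ordinary QR to a clause-peripheral position gives the wide-scope LF for the lower DP.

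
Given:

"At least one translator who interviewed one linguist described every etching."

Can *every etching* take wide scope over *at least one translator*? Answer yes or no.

Yes

*every etching* is a matrix argument; only *at least one translator* is modified by the relative clause *who interviewed one linguist*, so the RC island is irrelevant to the target quantifier.
Nothing blocks QR of the lower DP to a position above the higher one, so inverse scope is available.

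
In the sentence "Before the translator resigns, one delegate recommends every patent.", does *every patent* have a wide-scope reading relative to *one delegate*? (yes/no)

Yes

*every patent* is a matrix argument; the adjunct is an island but the target quantifier is outside it.
Since no island is crossed, the inverse ordering is licensed alongside surface scope.
So *every patent* > *one delegate* is among the available readings.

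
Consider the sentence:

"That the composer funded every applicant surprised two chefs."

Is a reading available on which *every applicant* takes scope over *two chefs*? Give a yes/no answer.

*every applicant* is embedded in the sentential subject *that the composer funded every applicant*.
The Sentential Subject Constraint rules out raising the quantifier out of the that-clause subject.
*every applicant* is confined to the island and cannot take scope over *two chefs*.

No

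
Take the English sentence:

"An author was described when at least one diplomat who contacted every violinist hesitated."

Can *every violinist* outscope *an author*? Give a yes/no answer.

No

*every violinist* sits inside the relative clause *who contacted every violinist*, which is itself inside the adjunct *when at least one diplomat who contacted every violinist hesitated*.
Nested islands: the RC island is itself inside an adjunct island, so wide scope is doubly excluded.
So the wide-scope reading for *every violinist* is blocked.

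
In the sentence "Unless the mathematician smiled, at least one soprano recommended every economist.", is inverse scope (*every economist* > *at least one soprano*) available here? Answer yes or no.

Yes

*every economist* is a matrix argument; the adjunct is an island but the target quantifier is outside it.
QR within a single clause is free, so the lower quantifier may take scope over the higher one.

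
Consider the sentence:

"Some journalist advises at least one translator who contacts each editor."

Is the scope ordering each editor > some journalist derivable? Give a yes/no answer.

Structurally, *each editor* is inside the relative clause *who contacts each editor* modifying *at least one translator*.
A relative clause is a scope island — quantifier raising cannot cross its boundary.
The inverse ordering *each editor* > *some journalist* is therefore underivable.

No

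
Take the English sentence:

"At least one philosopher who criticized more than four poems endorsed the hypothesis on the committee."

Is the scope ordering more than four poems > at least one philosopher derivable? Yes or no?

Structurally, *more than four poems* is inside the relative clause *who criticized more than four poems*.
The relative clause forms an island for QR, so the quantifier is confined to the head noun's restrictor.
So the wide-scope reading for *more than four poems* is blocked.

No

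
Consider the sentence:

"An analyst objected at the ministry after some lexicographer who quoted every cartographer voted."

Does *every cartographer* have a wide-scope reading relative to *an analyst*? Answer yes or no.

*every cartographer* occurs within the relative clause *who quoted every cartographer*, which is itself inside the adjunct *after some lexicographer who quoted every cartographer voted*.
Even if one barrier were somehow void, the other would still block QR.
Hence only narrow scope for *every cartographer* (under *an analyst*) survives.
(Only the surface reading survives: one fixed analyst with respect to all the relevant cartographers.)

No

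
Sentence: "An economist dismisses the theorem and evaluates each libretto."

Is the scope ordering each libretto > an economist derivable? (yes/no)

No

*each libretto* sits inside one conjunct of the coordinate structure (*evaluates each libretto*).
The Coordinate Structure Constraint blocks movement (including QR) out of a single conjunct.
So *each libretto* cannot raise to a position above *an economist*.
(Only the surface reading survives: one fixed economist with respect to all the relevant librettos.)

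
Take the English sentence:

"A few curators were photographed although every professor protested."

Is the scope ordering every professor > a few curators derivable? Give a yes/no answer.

Structurally, *every professor* is inside the adjunct clause *although every professor protested*.
Adjunct clauses are scope islands: a quantifier inside an adjunct cannot raise into the matrix clause.
So *every professor* cannot raise high enough to outscope *a few curators*; only the surface ordering *a few curators* > *every professor* is available.

No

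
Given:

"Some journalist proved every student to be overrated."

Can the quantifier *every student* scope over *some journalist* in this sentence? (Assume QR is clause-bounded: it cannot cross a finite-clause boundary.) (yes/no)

Yes

The ECM infinitive is scope-transparent — *every student* is free to raise above *some journalist*.
No island intervenes, so both surface and inverse scope are derivable.
The sentence is scopally ambiguous between *some journalist* > *every student* and *every student* > *some journalist*.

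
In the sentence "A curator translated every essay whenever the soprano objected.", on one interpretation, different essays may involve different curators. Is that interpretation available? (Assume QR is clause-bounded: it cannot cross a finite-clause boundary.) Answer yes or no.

The paraphrase describes the scope ordering *every essay* > *a curator*.
The adjunct clause does not contain *every essay*, which is the matrix object.
QR within a single clause is free, so the lower quantifier may take scope over the higher one.

Yes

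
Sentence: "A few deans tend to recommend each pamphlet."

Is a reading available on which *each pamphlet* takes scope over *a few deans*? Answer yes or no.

The matrix predicate is a raising verb, whose infinitival complement is not a scope island — *each pamphlet* can QR into the matrix clause.
With no island boundary between them, the object can take inverse scope over the subject via ordinary QR within the clause.
Both orderings are possible: *a few deans* > *each pamphlet* and *each pamphlet* > *a few deans*.

Yes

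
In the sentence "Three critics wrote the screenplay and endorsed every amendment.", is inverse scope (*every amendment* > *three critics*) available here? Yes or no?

*every amendment* is embedded in one conjunct of the coordinate structure (*endorsed every amendment*).
Asymmetric QR out of one conjunct violates the Coordinate Structure Constraint.
So the wide-scope reading for *every amendment* is blocked.

No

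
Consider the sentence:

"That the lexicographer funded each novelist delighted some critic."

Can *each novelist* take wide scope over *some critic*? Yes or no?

No

*each novelist* is embedded in the sentential subject *that the lexicographer funded each novelist*.
Subjects — clausal subjects included — are islands for extraction, and QR is no exception.
*each novelist* > *some critic* would require crossing that boundary, which is illicit.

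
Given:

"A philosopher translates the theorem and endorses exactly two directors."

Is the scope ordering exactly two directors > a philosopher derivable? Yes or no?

No

*exactly two directors* sits inside one conjunct of the coordinate structure (*endorses exactly two directors*).
QR out of a conjunct would have to apply non-ATB, which the CSC forbids.
*exactly two directors* is confined to the island and cannot take scope over *a philosopher*.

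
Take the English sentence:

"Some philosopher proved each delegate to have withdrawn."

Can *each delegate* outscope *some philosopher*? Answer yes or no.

*each delegate* is the subject of an ECM infinitive — the infinitival complement of an ECM verb is not a scope island, so *each delegate* can raise into the matrix clause.
No island intervenes, so both surface and inverse scope are derivable.
Both orderings are possible: *some philosopher* > *each delegate* and *each delegate* > *some philosopher*.

Yes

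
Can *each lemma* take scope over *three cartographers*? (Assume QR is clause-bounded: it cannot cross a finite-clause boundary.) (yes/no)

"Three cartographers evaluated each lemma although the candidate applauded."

Yes

The adjunct clause does not contain *each lemma*, which is the matrix object.
QR within a single clause is free, so the lower quantifier may take scope over the higher one.
Both orderings are possible: *three cartographers* > *each lemma* and *each lemma* > *three cartographers*.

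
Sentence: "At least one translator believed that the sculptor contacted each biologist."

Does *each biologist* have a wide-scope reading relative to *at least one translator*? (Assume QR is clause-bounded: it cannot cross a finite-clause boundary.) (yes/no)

No

The DP *each biologist* is contained in the finite complement clause *that the sculptor contacted each biologist*.
Finite CP is the ceiling for QR here, by assumption.
So *each biologist* cannot raise high enough to outscope *at least one translator*; only the surface ordering *at least one translator* > *each biologist* is available.
(Only the surface reading survives: one fixed translator with respect to all the relevant biologists.)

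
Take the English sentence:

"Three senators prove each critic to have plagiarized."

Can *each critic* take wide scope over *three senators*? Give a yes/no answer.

Yes

*each critic* is an ECM subject; ECM complements are not islands, and the embedded quantifier may take matrix scope.
No island intervenes, so both surface and inverse scope are derivable.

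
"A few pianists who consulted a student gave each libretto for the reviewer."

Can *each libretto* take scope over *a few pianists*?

The RC *who consulted a student* is an island, but *each libretto* is not inside it — it is the matrix object, a clausemate of *a few pianists*.
With no island boundary between them, the object can take inverse scope over the subject via ordinary QR within the clause.

Yes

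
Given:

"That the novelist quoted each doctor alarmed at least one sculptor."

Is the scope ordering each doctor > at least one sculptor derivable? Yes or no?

No

*each doctor* occurs within the sentential subject *that the novelist quoted each doctor*.
Clausal subjects are scope islands; QR from inside the subject into the matrix is barred.
*each doctor* > *at least one sculptor* would require crossing that boundary, which is illicit.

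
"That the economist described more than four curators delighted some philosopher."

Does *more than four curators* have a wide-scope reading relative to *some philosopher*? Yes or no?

No

Structurally, *more than four curators* is inside the sentential subject *that the economist described more than four curators*.
Subjects — clausal subjects included — are islands for extraction, and QR is no exception.
*more than four curators* > *some philosopher* would require crossing that boundary, which is illicit.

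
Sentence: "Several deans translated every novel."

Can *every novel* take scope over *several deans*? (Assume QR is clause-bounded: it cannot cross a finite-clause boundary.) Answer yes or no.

Yes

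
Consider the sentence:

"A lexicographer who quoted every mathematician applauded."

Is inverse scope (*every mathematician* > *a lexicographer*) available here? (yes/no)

No

*every mathematician* sits inside the relative clause *who quoted every mathematician*.
Quantifiers inside a relative clause are trapped there; the RC boundary blocks QR.
The inverse ordering *every mathematician* > *a lexicographer* is therefore underivable.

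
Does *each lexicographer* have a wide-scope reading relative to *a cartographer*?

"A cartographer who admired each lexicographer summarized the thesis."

The target quantifier *each lexicographer* is part of the relative clause *who admired each lexicographer*.
QR out of a relative clause is ruled out by the relative-clause island constraint.
*each lexicographer* is confined to the island and cannot take scope over *a cartographer*.
(Only the surface reading survives: one fixed cartographer with respect to all the relevant lexicographers.)

No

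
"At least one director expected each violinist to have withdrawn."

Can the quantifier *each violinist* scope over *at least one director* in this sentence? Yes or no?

*each violinist* is an ECM subject; ECM complements are not islands, and the embedded quantifier may take matrix scope.
Clause-internal QR can adjoin the lower DP above the subject, yielding the inverse reading.

Yes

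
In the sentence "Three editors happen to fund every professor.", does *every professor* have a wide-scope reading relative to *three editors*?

Raising constructions are monoclausal for scope purposes; *every professor* is not separated from *three editors* by any island.
QR within a single clause is free, so the lower quantifier may take scope over the higher one.

Yes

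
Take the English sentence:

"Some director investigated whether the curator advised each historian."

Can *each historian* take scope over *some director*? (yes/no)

Structurally, *each historian* is inside the embedded question *whether the curator advised each historian*.
Embedded questions are wh-islands: a quantifier inside an indirect question cannot QR into the matrix clause.
So the wide-scope reading for *each historian* is blocked.
(Only the surface reading survives: one fixed director with respect to all the relevant historians.)

No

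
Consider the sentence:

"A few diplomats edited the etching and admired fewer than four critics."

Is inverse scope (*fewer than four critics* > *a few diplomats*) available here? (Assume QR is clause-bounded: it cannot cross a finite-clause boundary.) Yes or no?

No

*fewer than four critics* sits inside one conjunct of the coordinate structure (*admired fewer than four critics*).
Coordinate structures are islands for non-across-the-board movement, QR included.
So *fewer than four critics* cannot raise to a position above *a few diplomats*.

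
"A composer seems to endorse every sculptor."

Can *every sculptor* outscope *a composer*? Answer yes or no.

Raising constructions are monoclausal for scope purposes; *every sculptor* is not separated from *a composer* by any island.
Clause-internal QR can adjoin the lower DP above the subject, yielding the inverse reading.
Both orderings are possible: *a composer* > *every sculptor* and *every sculptor* > *a composer*.

Yes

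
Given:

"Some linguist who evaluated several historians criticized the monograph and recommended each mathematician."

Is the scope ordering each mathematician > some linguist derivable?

The DP *each mathematician* is contained in one conjunct of the coordinate structure (*recommended each mathematician*).
Asymmetric QR out of one conjunct violates the Coordinate Structure Constraint.
*each mathematician* is confined to the island and cannot take scope over *some linguist*.

No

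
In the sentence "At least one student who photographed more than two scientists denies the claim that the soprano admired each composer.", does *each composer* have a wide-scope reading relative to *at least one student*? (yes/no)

No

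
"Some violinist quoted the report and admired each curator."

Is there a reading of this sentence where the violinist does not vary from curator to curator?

This is the *some violinist* > *each curator* reading.
That is the surface-scope ordering, which is always one of the available readings — island constraints only ever restrict inverse scope.

Yes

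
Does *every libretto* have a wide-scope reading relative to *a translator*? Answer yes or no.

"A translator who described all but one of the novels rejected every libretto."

Although the sentence contains a relative clause (*who described all but one of the novels*), *every libretto* is outside it, in the matrix VP.
Clause-internal QR can adjoin the lower DP above the subject, yielding the inverse reading.

Yes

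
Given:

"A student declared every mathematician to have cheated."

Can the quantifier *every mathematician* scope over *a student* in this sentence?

Yes

ECM infinitives lack a CP barrier, so *every mathematician* can QR over the matrix subject *a student*.
Nothing blocks QR of the lower DP to a position above the higher one, so inverse scope is available.
The sentence is scopally ambiguous between *a student* > *every mathematician* and *every mathematician* > *a student*.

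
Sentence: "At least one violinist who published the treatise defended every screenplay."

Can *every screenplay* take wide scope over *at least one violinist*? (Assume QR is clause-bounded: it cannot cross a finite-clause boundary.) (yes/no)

*every screenplay* is a matrix argument; only *at least one violinist* is modified by the relative clause *who published the treatise*, so the RC island is irrelevant to the target quantifier.
With no island boundary between them, the object can take inverse scope over the subject via ordinary QR within the clause.

Yes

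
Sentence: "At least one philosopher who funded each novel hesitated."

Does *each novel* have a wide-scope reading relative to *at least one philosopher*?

*each novel* sits inside the relative clause *who funded each novel*.
Quantifiers inside a relative clause are trapped there; the RC boundary blocks QR.
*each novel* > *at least one philosopher* would require crossing that boundary, which is illicit.

No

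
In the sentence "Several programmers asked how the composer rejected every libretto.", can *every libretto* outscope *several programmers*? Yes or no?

No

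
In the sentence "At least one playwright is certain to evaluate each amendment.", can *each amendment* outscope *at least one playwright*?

The matrix predicate is a raising verb, whose infinitival complement is not a scope island — *each amendment* can QR into the matrix clause.
Nothing blocks QR of the lower DP to a position above the higher one, so inverse scope is available.
Both orderings are possible: *at least one playwright* > *each amendment* and *each amendment* > *at least one playwright*.

Yes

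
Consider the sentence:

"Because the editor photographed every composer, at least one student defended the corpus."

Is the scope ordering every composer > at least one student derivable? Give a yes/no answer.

No

The DP *every composer* is contained in the adjunct clause *because the editor photographed every composer*.
Adjuncts are opaque for quantifier raising; a quantifier in an adjunct stays inside it.
There is no licit LF on which *every composer* c-commands *at least one student*.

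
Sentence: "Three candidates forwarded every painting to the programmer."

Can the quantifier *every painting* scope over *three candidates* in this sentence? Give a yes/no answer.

*three candidates* and *every painting* are co-arguments of the matrix verb, with nothing but a clause-internal boundary between them.
QR within a single clause is free, so the lower quantifier may take scope over the higher one.
Both orderings are possible: *three candidates* > *every painting* and *every painting* > *three candidates*.

Yes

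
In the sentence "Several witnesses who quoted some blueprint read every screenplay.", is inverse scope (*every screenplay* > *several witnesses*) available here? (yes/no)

The relative clause *who quoted some blueprint* modifies *several witnesses*, but *every screenplay* is not inside that relative clause — it is an argument of the matrix verb.
Clause-internal QR can adjoin the lower DP above the subject, yielding the inverse reading.

Yes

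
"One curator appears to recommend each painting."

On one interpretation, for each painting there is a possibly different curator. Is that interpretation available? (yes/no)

The paraphrase describes the scope ordering *each painting* > *one curator*.
Raising constructions are monoclausal for scope purposes; *each painting* is not separated from *one curator* by any island.
QR within a single clause is free, so the lower quantifier may take scope over the higher one.

Yes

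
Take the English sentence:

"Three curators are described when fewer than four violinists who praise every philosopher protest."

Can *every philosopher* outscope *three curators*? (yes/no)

No

*every philosopher* sits inside the relative clause *who praise every philosopher*, which is itself inside the adjunct *when fewer than four violinists who praise every philosopher protest*.
Both the relative clause and the enclosing adjunct are scope islands; QR cannot cross either.
So *every philosopher* cannot raise to a position above *three curators*.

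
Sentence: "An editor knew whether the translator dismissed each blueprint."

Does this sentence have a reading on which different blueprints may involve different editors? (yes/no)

No

That reading corresponds to *each blueprint* > *an editor*.
*each blueprint* occurs within the embedded question *whether the translator dismissed each blueprint*.
Embedded questions are wh-islands: a quantifier inside an indirect question cannot QR into the matrix clause.
The inverse ordering *each blueprint* > *an editor* is therefore underivable.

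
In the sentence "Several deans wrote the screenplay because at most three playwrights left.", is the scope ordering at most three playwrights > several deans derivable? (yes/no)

No

*at most three playwrights* sits inside the adjunct clause *because at most three playwrights left*.
Since the clause is an adjunct (not a complement), the Adjunct Condition blocks QR across its edge.
The inverse ordering *at most three playwrights* > *several deans* is therefore underivable.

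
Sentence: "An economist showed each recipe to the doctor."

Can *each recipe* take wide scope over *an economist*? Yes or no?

Yes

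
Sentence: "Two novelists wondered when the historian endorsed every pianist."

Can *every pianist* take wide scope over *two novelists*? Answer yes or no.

No

The DP *every pianist* is contained in the embedded question *when the historian endorsed every pianist*.
The wh-island constraint blocks QR out of an embedded interrogative.
Hence only narrow scope for *every pianist* (under *two novelists*) survives.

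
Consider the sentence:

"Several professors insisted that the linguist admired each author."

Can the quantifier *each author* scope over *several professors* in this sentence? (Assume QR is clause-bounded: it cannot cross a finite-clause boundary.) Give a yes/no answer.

No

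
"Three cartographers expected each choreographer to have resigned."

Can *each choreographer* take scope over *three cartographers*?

This is an ECM construction: *each choreographer* is the infinitival subject, Case-marked by the matrix verb, and the infinitive is transparent for QR.
With no island boundary between them, the object can take inverse scope over the subject via ordinary QR within the clause.

Yes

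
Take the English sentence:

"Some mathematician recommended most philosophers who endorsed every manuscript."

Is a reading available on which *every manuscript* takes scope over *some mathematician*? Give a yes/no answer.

Structurally, *every manuscript* is inside the relative clause *who endorsed every manuscript* modifying *most philosophers*.
Relative clauses are scope islands: a quantifier cannot QR out of a relative clause to take scope in the matrix clause.
*every manuscript* > *some mathematician* would require crossing that boundary, which is illicit.
(Only the surface reading survives: one fixed mathematician with respect to all the relevant manuscripts.)

No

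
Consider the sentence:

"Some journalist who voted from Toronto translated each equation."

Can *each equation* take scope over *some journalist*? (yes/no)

Yes

*each equation* is a matrix argument; only *some journalist* is modified by the relative clause *who voted from Toronto*, so the RC island is irrelevant to the target quantifier.
No island intervenes, so both surface and inverse scope are derivable.
The sentence is scopally ambiguous between *some journalist* > *each equation* and *each equation* > *some journalist*.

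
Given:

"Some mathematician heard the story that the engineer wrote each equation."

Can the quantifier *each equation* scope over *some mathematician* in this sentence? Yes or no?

*each equation* is embedded in the complex NP *the story that the engineer wrote each equation*.
A that-clause complement to a noun is an island; QR cannot cross the NP boundary.
The inverse ordering *each equation* > *some mathematician* is therefore underivable.
(Only the surface reading survives: one fixed mathematician with respect to all the relevant equations.)

No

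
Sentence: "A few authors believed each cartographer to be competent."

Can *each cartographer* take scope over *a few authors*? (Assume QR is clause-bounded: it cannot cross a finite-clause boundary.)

Yes

*each cartographer* is the subject of an ECM infinitive — the infinitival complement of an ECM verb is not a scope island, so *each cartographer* can raise into the matrix clause.
With no island boundary between them, the object can take inverse scope over the subject via ordinary QR within the clause.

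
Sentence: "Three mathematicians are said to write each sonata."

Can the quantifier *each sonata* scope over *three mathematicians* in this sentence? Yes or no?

Infinitival complements of raising predicates do not block QR; *each sonata* and *three mathematicians* are effectively clausemates.
Since no island is crossed, the inverse ordering is licensed alongside surface scope.
The sentence is scopally ambiguous between *three mathematicians* > *each sonata* and *each sonata* > *three mathematicians*.

Yes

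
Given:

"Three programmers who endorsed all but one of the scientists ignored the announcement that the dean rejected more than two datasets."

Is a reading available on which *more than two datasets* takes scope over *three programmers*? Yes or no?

The DP *more than two datasets* is contained in the complex NP *the announcement that the dean rejected more than two datasets*.
Since the clause is the complement of a nominal head, the CNPC blocks scope extraction.
So *more than two datasets* cannot raise high enough to outscope *three programmers*; only the surface ordering *three programmers* > *more than two datasets* is available.

No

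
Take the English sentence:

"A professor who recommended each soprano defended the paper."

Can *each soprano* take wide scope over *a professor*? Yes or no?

No

Structurally, *each soprano* is inside the relative clause *who recommended each soprano*.
Relative clauses block scope extraction: QR cannot target a position outside the modified NP.
So the wide-scope reading for *each soprano* is blocked.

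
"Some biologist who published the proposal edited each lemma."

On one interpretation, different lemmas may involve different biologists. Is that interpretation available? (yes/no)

Yes

That reading corresponds to *each lemma* > *some biologist*.
*each lemma* sits in the matrix clause, not in the relative clause on *some biologist*.
Ordinary QR to a clause-peripheral position gives the wide-scope LF for the lower DP.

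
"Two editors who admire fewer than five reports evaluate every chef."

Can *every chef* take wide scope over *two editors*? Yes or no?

Yes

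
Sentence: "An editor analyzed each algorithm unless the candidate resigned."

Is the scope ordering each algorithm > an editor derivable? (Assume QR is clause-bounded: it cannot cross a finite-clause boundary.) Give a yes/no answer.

Yes

*each algorithm* is a matrix argument; the adjunct is an island but the target quantifier is outside it.
Clause-internal QR can adjoin the lower DP above the subject, yielding the inverse reading.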